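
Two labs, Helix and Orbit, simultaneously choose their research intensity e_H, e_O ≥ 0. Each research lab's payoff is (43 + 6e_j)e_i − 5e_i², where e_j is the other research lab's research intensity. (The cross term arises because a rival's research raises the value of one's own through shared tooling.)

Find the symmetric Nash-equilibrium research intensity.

Helix's payoff is (43 + 6e_O)e_H − 5e_H².
∂π/∂e_H = 43 + 6e_O − 10e_H = 0, so e_H = 4.3 + 0.6e_O.
By symmetry e_O = e_H; substituting into the reaction function, 0.4e_H = 4.3 and e_H = 10.75.

10.75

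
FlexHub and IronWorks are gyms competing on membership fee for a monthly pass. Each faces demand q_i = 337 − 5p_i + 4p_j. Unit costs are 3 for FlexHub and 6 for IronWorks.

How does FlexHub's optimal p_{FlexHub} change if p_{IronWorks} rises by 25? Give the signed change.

FlexHub's profit: π = (p_{FlexHub} − 3)(337 − 5p_{FlexHub} + 4p_{IronWorks}).
∂π/∂p_{FlexHub} = 352 − 10p_{FlexHub} + 4p_{IronWorks} = 0 ⇒ p_{FlexHub} = 35.2 + 0.4p_{IronWorks}.
The reaction-function slope is 0.4, so a 25-unit rise in p_{IronWorks} moves p_{FlexHub} by 0.4 × 25 = 10. FlexHub's best response rises — the actions are strategic complements.

10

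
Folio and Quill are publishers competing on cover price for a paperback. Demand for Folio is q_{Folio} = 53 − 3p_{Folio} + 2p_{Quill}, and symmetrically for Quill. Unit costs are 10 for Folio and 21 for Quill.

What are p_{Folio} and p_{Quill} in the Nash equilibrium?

22.8125, 26.9375

Folio's profit: π = (p_{Folio} − 10)(53 − 3p_{Folio} + 2p_{Quill}).
∂π/∂p_{Folio} = 83 − 6p_{Folio} + 2p_{Quill} = 0 ⇒ p_{Folio} = 83/6 + (1/3)p_{Quill}.
Similarly p_{Quill} = 58/3 + (1/3)p_{Folio}.
Plugging p_{Quill} into Folio's best response: p_{Folio} = 83/6 + (1/3)(58/3 + (1/3)p_{Folio}) ⇒ (8/9)p_{Folio} = 365/18, so p_{Folio} = 22.8125.
Then p_{Quill} = 58/3 + (1/3)·22.8125 = 26.9375.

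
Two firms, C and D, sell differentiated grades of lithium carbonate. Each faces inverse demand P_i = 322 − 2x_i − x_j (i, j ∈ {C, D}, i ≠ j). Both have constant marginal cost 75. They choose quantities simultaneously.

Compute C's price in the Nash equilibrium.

Firm C's profit: π = x_C(322 − 2x_C − x_D) − 75x_C.
∂π/∂x_C = 247 − 4x_C − x_D = 0 ⇒ x_C = 61.75 − 0.25x_D.
Setting x_C = x_D in the reaction function: x_C = 61.75 − 0.25x_C, so x_C = 61.75 / 1.25 = 49.4.
P_C = 322 − 2·49.4 − 49.4 = 173.8.

173.8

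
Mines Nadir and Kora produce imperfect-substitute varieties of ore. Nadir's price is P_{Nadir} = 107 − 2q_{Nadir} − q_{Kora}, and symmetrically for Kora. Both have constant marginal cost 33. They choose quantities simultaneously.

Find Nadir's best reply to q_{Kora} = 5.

17.25

Mine Nadir's profit: π = q_{Nadir}(107 − 2q_{Nadir} − q_{Kora}) − 33q_{Nadir}.
∂π/∂q_{Nadir} = 74 − 4q_{Nadir} − q_{Kora} = 0 ⇒ q_{Nadir} = 18.5 − 0.25q_{Kora}.
At q_{Kora} = 5: q_{Nadir} = 18.5 − 0.25·5 = 17.25.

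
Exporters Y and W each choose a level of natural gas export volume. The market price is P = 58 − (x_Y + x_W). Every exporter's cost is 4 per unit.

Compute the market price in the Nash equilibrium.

22

Exporter Y's profit: π = x_Y(58 − (x_Y + x_W)) − 4x_Y.
∂π/∂x_Y = 54 − 2x_Y − x_W = 0, so x_Y = 27 − 0.5x_W.
The game is symmetric, so in equilibrium x_W = x_Y: the reaction function gives 1.5x_Y = 27, hence x_Y = 18.
Equilibrium price: P = 58 − 36 = 22.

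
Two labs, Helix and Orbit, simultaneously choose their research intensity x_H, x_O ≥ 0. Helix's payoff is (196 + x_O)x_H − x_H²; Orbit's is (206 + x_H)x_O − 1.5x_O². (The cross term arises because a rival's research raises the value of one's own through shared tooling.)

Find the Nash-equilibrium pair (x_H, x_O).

Expanding Helix's payoff: 196x_H + x_Ox_H − x_H².
∂π/∂x_H = 196 + x_O − 2x_H = 0, so x_H = 98 + 0.5x_O.
Likewise for Orbit: x_O = 206/3 + (1/3)x_H.
Solving the two reaction functions simultaneously: (1 − (0.5)(1/3))x_H = 98 + 0.5·(206/3), so (5/6)x_H = 397/3 and x_H = 158.8.
Then x_O = 206/3 + (1/3)·158.8 = 121.6.

158.8, 121.6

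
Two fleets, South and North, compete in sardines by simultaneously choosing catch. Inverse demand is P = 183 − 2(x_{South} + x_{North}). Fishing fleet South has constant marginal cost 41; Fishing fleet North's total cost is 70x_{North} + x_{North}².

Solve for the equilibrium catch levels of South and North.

31.3, 8.4

Fishing fleet South's profit: π = x_{South}(183 − 2(x_{South} + x_{North})) − 41x_{South}.
∂π/∂x_{South} = 142 − 4x_{South} − 2x_{North} = 0, so x_{South} = 35.5 − 0.5x_{North}.
For North: ∂π/∂x_{North} = 113 − 6x_{North} − 2x_{South} = 0 ⇒ x_{North} = 113/6 − (1/3)x_{South}.
Solving the two reaction functions simultaneously: (1 − (−0.5)(−1/3))x_{South} = 35.5 − 0.5·(113/6), so (5/6)x_{South} = 313/12 and x_{South} = 31.3.
Then x_{North} = 113/6 − (1/3)·31.3 = 8.4.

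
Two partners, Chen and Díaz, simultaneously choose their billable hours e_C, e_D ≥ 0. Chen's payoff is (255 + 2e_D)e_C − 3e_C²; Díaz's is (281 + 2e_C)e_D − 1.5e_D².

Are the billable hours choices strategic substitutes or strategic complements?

strategic complements

Expanding Chen's payoff: 255e_C + 2e_De_C − 3e_C².
∂π/∂e_C = 255 + 2e_D − 6e_C = 0, so e_C = 42.5 + (1/3)e_D.
The best-response slope de_C/de_D = 1/3 > 0: the reaction function is upward-sloping, so the choices are strategic complements.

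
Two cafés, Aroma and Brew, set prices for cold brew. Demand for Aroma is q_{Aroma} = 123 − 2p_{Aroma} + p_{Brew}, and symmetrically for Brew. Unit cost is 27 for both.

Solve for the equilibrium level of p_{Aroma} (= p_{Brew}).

Aroma's profit: π = (p_{Aroma} − 27)(123 − 2p_{Aroma} + p_{Brew}).
∂π/∂p_{Aroma} = 177 − 4p_{Aroma} + p_{Brew} = 0 ⇒ p_{Aroma} = 44.25 + 0.25p_{Brew}.
Setting p_{Aroma} = p_{Brew} in the reaction function: p_{Aroma} = 44.25 + 0.25p_{Aroma}, so p_{Aroma} = 44.25 / 0.75 = 59.

59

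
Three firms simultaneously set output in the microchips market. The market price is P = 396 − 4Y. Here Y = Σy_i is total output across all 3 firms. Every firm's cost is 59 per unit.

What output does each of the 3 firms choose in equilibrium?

21.0625

A representative firm's profit is π_i = y_i(396 − 4Y) − 59y_i, with Y = y_i + Σ_{j≠i} y_j.
First-order condition: 337 − 8y_i − 4Σ_{j≠i} y_j = 0.
Imposing symmetry (y_j = y for all j) turns Σ_{j≠i} y_j into 2y, so 337 = 16y and y = 21.0625.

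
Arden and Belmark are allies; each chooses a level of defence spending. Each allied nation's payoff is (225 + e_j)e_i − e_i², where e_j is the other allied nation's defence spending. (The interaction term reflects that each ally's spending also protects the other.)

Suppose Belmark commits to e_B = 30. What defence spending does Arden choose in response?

Arden's payoff is (225 + e_B)e_A − e_A².
∂π/∂e_A = 225 + e_B − 2e_A = 0, so e_A = 112.5 + 0.5e_B.
At e_B = 30: e_A = 112.5 + 0.5·30 = 127.5.

127.5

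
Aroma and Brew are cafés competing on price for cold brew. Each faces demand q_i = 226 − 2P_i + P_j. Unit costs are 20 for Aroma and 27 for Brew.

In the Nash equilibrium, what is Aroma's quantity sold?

139.2

Aroma's profit: π = (P_{Aroma} − 20)(226 − 2P_{Aroma} + P_{Brew}).
∂π/∂P_{Aroma} = 266 − 4P_{Aroma} + P_{Brew} = 0 ⇒ P_{Aroma} = 66.5 + 0.25P_{Brew}.
Similarly P_{Brew} = 70 + 0.25P_{Aroma}.
Solving the two reaction functions simultaneously: (1 − (0.25)(0.25))P_{Aroma} = 66.5 + 0.25·70, so 0.9375P_{Aroma} = 84 and P_{Aroma} = 89.6.
Then P_{Brew} = 70 + 0.25·89.6 = 92.4.
q_{Aroma} = 226 − 2·89.6 + 92.4 = 139.2.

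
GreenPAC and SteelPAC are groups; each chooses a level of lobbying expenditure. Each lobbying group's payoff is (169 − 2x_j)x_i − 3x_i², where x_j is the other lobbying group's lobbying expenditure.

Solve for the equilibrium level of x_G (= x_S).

GreenPAC's payoff is (169 − 2x_S)x_G − 3x_G².
∂π/∂x_G = 169 − 2x_S − 6x_G = 0, so x_G = 169/6 − (1/3)x_S.
The game is symmetric, so in equilibrium x_S = x_G: the reaction function gives (4/3)x_G = 169/6, hence x_G = 21.125.

21.125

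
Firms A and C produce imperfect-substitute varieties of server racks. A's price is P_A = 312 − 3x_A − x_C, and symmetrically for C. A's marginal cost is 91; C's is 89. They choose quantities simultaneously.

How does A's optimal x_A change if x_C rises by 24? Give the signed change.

Firm A's profit: π = x_A(312 − 3x_A − x_C) − 91x_A.
∂π/∂x_A = 221 − 6x_A − x_C = 0 ⇒ x_A = 221/6 − (1/6)x_C.
The reaction-function slope is −1/6, so a 24-unit rise in x_C moves x_A by −1/6 × 24 = −4. A's best response falls — the actions are strategic substitutes.

-4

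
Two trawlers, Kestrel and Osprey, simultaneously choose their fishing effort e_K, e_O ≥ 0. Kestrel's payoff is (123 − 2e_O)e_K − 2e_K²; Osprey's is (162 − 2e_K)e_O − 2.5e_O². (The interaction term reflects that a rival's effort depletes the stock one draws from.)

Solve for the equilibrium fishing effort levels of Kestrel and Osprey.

Expanding Kestrel's payoff: 123e_K − 2e_Oe_K − 2e_K².
∂π/∂e_K = 123 − 2e_O − 4e_K = 0, so e_K = 30.75 − 0.5e_O.
Likewise for Osprey: e_O = 32.4 − 0.4e_K.
Substituting the second reaction function into the first: e_K = 30.75 − 0.5(32.4 − 0.4e_K), which gives 0.8e_K = 14.55 ⇒ e_K = 18.1875.
Then e_O = 32.4 − 0.4·18.1875 = 25.125.

18.1875, 25.125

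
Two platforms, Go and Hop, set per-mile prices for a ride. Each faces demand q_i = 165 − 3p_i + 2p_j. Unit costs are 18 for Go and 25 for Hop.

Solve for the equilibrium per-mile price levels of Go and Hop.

Go's profit: π = (p_{Go} − 18)(165 − 3p_{Go} + 2p_{Hop}).
∂π/∂p_{Go} = 219 − 6p_{Go} + 2p_{Hop} = 0 ⇒ p_{Go} = 36.5 + (1/3)p_{Hop}.
Similarly p_{Hop} = 40 + (1/3)p_{Go}.
Solving the two reaction functions simultaneously: (1 − (1/3)(1/3))p_{Go} = 36.5 + (1/3)·40, so (8/9)p_{Go} = 299/6 and p_{Go} = 56.0625.
Then p_{Hop} = 40 + (1/3)·56.0625 = 58.6875.

56.0625, 58.6875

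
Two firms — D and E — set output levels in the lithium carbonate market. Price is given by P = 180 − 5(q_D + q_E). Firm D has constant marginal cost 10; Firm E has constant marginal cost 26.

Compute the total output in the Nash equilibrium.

21.6

Firm D's profit: π = q_D(180 − 5(q_D + q_E)) − 10q_D.
∂π/∂q_D = 170 − 10q_D − 5q_E = 0, so q_D = 17 − 0.5q_E.
By the same steps for E: q_E = 15.4 − 0.5q_D.
Solving the two reaction functions simultaneously: (1 − (−0.5)(−0.5))q_D = 17 − 0.5·15.4, so 0.75q_D = 9.3 and q_D = 12.4.
Then q_E = 15.4 − 0.5·12.4 = 9.2.
Total output: 12.4 + 9.2 = 21.6.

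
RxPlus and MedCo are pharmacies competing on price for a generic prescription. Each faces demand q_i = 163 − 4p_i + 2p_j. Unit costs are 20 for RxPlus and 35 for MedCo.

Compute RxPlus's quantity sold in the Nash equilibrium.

90

RxPlus's profit: π = (p_{RxPlus} − 20)(163 − 4p_{RxPlus} + 2p_{MedCo}).
∂π/∂p_{RxPlus} = 243 − 8p_{RxPlus} + 2p_{MedCo} = 0 ⇒ p_{RxPlus} = 30.375 + 0.25p_{MedCo}.
Similarly p_{MedCo} = 37.875 + 0.25p_{RxPlus}.
Solving the two reaction functions simultaneously: (1 − (0.25)(0.25))p_{RxPlus} = 30.375 + 0.25·37.875, so 0.9375p_{RxPlus} = 1275/32 and p_{RxPlus} = 42.5.
Then p_{MedCo} = 37.875 + 0.25·42.5 = 48.5.
q_{RxPlus} = 163 − 4·42.5 + 2·48.5 = 90.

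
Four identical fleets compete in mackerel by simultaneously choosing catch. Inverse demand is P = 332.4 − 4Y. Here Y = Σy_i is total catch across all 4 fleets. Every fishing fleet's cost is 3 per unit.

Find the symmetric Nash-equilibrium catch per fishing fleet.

16.47

A representative fishing fleet's profit is π_i = y_i(332.4 − 4Y) − 3y_i, with Y = y_i + Σ_{j≠i} y_j.
First-order condition: 329.4 − 8y_i − 4Σ_{j≠i} y_j = 0.
With identical fishing fleets, set every y_j = y: then 329.4 − 8y − 12y = 0, i.e. y = 329.4/20 = 16.47.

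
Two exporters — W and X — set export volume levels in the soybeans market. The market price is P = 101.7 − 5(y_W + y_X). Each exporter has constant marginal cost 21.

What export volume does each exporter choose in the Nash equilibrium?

Exporter W's profit: π = y_W(101.7 − 5(y_W + y_X)) − 21y_W.
∂π/∂y_W = 80.7 − 10y_W − 5y_X = 0, so y_W = 8.07 − 0.5y_X.
Setting y_W = y_X in the reaction function: y_W = 8.07 − 0.5y_W, so y_W = 8.07 / 1.5 = 5.38.

5.38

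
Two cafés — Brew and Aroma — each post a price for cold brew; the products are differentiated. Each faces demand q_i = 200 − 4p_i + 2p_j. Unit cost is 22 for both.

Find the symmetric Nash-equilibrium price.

Brew's profit: π = (p_{Brew} − 22)(200 − 4p_{Brew} + 2p_{Aroma}).
∂π/∂p_{Brew} = 288 − 8p_{Brew} + 2p_{Aroma} = 0 ⇒ p_{Brew} = 36 + 0.25p_{Aroma}.
By symmetry p_{Aroma} = p_{Brew}; substituting into the reaction function, 0.75p_{Brew} = 36 and p_{Brew} = 48.

48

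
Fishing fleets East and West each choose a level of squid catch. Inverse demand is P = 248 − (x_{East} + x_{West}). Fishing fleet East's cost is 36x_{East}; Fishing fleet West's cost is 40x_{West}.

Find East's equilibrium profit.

Fishing fleet East's profit: π = x_{East}(248 − (x_{East} + x_{West})) − 36x_{East}.
∂π/∂x_{East} = 212 − 2x_{East} − x_{West} = 0, so x_{East} = 106 − 0.5x_{West}.
By the same steps for West: x_{West} = 104 − 0.5x_{East}.
Plugging x_{West} into East's best response: x_{East} = 106 − 0.5(104 − 0.5x_{East}) ⇒ 0.75x_{East} = 54, so x_{East} = 72.
Then x_{West} = 104 − 0.5·72 = 68.
Price P = 248 − 140 = 108.
East's profit: (108 − 36)·72 = 5184.

5184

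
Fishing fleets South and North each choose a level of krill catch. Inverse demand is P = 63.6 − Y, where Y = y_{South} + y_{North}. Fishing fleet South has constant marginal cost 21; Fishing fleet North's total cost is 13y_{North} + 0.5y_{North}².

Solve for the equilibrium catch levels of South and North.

Fishing fleet South's profit: π = y_{South}(63.6 − (y_{South} + y_{North})) − 21y_{South}.
∂π/∂y_{South} = 42.6 − 2y_{South} − y_{North} = 0, so y_{South} = 21.3 − 0.5y_{North}.
For North: ∂π/∂y_{North} = 50.6 − 3y_{North} − y_{South} = 0 ⇒ y_{North} = 253/15 − (1/3)y_{South}.
Solving the two reaction functions simultaneously: (1 − (−0.5)(−1/3))y_{South} = 21.3 − 0.5·(253/15), so (5/6)y_{South} = 193/15 and y_{South} = 15.44.
Then y_{North} = 253/15 − (1/3)·15.44 = 11.72.

15.44, 11.72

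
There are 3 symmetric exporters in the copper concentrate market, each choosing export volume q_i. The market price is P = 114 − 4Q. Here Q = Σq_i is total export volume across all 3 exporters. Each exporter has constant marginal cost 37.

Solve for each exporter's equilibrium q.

4.8125

A representative exporter's profit is π_i = q_i(114 − 4Q) − 37q_i, with Q = q_i + Σ_{j≠i} q_j.
First-order condition: 77 − 8q_i − 4Σ_{j≠i} q_j = 0.
Imposing symmetry (q_j = q for all j) turns Σ_{j≠i} q_j into 2q, so 77 = 16q and q = 4.8125.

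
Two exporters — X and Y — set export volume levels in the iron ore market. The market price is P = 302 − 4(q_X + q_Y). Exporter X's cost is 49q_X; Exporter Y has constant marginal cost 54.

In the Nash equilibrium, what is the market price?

Exporter X's profit: π = q_X(302 − 4(q_X + q_Y)) − 49q_X.
∂π/∂q_X = 253 − 8q_X − 4q_Y = 0, so q_X = 31.625 − 0.5q_Y.
By the same steps for Y: q_Y = 31 − 0.5q_X.
Solving the two reaction functions simultaneously: (1 − (−0.5)(−0.5))q_X = 31.625 − 0.5·31, so 0.75q_X = 16.125 and q_X = 21.5.
Then q_Y = 31 − 0.5·21.5 = 20.25.
Equilibrium price: P = 302 − 4·41.75 = 135.

135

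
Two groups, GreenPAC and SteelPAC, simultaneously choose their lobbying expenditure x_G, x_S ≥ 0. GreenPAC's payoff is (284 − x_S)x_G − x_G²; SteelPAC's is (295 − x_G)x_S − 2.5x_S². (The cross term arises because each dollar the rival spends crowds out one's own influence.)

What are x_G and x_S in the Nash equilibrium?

Expanding GreenPAC's payoff: 284x_G − x_Sx_G − x_G².
∂π/∂x_G = 284 − x_S − 2x_G = 0, so x_G = 142 − 0.5x_S.
Likewise for SteelPAC: x_S = 59 − 0.2x_G.
Solving the two reaction functions simultaneously: (1 − (−0.5)(−0.2))x_G = 142 − 0.5·59, so 0.9x_G = 112.5 and x_G = 125.
Then x_S = 59 − 0.2·125 = 34.

125, 34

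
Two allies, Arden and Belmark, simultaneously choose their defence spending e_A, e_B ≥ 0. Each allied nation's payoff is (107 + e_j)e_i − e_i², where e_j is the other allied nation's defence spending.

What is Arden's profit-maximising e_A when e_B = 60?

83.5

Arden's payoff is (107 + e_B)e_A − e_A².
∂π/∂e_A = 107 + e_B − 2e_A = 0, so e_A = 53.5 + 0.5e_B.
At e_B = 60: e_A = 53.5 + 0.5·60 = 83.5.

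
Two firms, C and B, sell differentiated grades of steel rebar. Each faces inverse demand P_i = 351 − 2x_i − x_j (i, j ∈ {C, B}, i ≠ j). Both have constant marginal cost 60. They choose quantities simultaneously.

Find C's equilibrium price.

176.4

Firm C's profit: π = x_C(351 − 2x_C − x_B) − 60x_C.
∂π/∂x_C = 291 − 4x_C − x_B = 0 ⇒ x_C = 72.75 − 0.25x_B.
Setting x_C = x_B in the reaction function: x_C = 72.75 − 0.25x_C, so x_C = 72.75 / 1.25 = 58.2.
P_C = 351 − 2·58.2 − 58.2 = 176.4.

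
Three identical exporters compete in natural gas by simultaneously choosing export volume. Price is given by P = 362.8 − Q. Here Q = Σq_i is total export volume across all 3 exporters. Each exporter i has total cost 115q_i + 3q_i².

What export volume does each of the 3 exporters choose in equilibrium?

24.78

A representative exporter's profit is π_i = q_i(362.8 − Q) − 115q_i − 3q_i², with Q = q_i + Σ_{j≠i} q_j.
First-order condition: 247.8 − 8q_i − Σ_{j≠i} q_j = 0.
Imposing symmetry (q_j = q for all j) turns Σ_{j≠i} q_j into 2q, so 247.8 = 10q and q = 24.78.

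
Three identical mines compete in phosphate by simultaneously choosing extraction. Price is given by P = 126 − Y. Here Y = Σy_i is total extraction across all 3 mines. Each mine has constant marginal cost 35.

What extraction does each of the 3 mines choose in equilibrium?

22.75

A representative mine's profit is π_i = y_i(126 − Y) − 35y_i, with Y = y_i + Σ_{j≠i} y_j.
First-order condition: 91 − 2y_i − Σ_{j≠i} y_j = 0.
With identical mines, set every y_j = y: then 91 − 2y − 2y = 0, i.e. y = 91/4 = 22.75.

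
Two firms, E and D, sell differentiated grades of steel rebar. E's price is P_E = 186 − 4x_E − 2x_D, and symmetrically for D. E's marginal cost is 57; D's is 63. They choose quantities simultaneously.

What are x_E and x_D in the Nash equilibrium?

Firm E's profit: π = x_E(186 − 4x_E − 2x_D) − 57x_E.
∂π/∂x_E = 129 − 8x_E − 2x_D = 0 ⇒ x_E = 16.125 − 0.25x_D.
Similarly x_D = 15.375 − 0.25x_E.
Solving the two reaction functions simultaneously: (1 − (−0.25)(−0.25))x_E = 16.125 − 0.25·15.375, so 0.9375x_E = 393/32 and x_E = 13.1.
Then x_D = 15.375 − 0.25·13.1 = 12.1.

13.1, 12.1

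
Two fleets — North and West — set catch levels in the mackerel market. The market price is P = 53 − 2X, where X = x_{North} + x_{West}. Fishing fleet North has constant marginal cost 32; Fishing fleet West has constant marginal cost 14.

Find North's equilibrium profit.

0.5

Fishing fleet North's profit: π = x_{North}(53 − 2(x_{North} + x_{West})) − 32x_{North}.
∂π/∂x_{North} = 21 − 4x_{North} − 2x_{West} = 0, so x_{North} = 5.25 − 0.5x_{West}.
By the same steps for West: x_{West} = 9.75 − 0.5x_{North}.
Plugging x_{West} into North's best response: x_{North} = 5.25 − 0.5(9.75 − 0.5x_{North}) ⇒ 0.75x_{North} = 0.375, so x_{North} = 0.5.
Then x_{West} = 9.75 − 0.5·0.5 = 9.5.
Price P = 53 − 2·10 = 33.
North's profit: (33 − 32)·0.5 = 0.5.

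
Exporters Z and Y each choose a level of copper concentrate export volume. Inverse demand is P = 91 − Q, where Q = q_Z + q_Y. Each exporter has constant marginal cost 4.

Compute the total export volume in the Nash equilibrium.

Exporter Z's profit: π = q_Z(91 − (q_Z + q_Y)) − 4q_Z.
∂π/∂q_Z = 87 − 2q_Z − q_Y = 0, so q_Z = 43.5 − 0.5q_Y.
By symmetry q_Y = q_Z; substituting into the reaction function, 1.5q_Z = 43.5 and q_Z = 29.
Total export volume: 29 + 29 = 58.

58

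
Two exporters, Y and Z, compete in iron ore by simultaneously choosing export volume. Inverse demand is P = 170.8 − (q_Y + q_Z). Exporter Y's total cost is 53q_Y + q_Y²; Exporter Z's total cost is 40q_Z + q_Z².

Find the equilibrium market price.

Exporter Y's profit: π = q_Y(170.8 − (q_Y + q_Z)) − 53q_Y − q_Y².
∂π/∂q_Y = 117.8 − 4q_Y − q_Z = 0, so q_Y = 29.45 − 0.25q_Z.
By the same steps for Z: q_Z = 32.7 − 0.25q_Y.
Solving the two reaction functions simultaneously: (1 − (−0.25)(−0.25))q_Y = 29.45 − 0.25·32.7, so 0.9375q_Y = 21.275 and q_Y = 1702/75.
Then q_Z = 32.7 − 0.25·(1702/75) = 2027/75.
Equilibrium price: P = 170.8 − 49.72 = 121.08.

121.08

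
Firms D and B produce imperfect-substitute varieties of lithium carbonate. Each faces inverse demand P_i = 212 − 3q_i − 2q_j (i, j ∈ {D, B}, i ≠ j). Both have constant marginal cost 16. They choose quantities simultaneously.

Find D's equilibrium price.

Firm D's profit: π = q_D(212 − 3q_D − 2q_B) − 16q_D.
∂π/∂q_D = 196 − 6q_D − 2q_B = 0 ⇒ q_D = 98/3 − (1/3)q_B.
Setting q_D = q_B in the reaction function: q_D = 98/3 − (1/3)q_D, so q_D = (98/3) / (4/3) = 24.5.
P_D = 212 − 3·24.5 − 2·24.5 = 89.5.

89.5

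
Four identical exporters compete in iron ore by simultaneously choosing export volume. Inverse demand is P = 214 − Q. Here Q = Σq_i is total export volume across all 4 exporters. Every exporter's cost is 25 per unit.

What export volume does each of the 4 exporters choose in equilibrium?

37.8

A representative exporter's profit is π_i = q_i(214 − Q) − 25q_i, with Q = q_i + Σ_{j≠i} q_j.
First-order condition: 189 − 2q_i − Σ_{j≠i} q_j = 0.
Imposing symmetry (q_j = q for all j) turns Σ_{j≠i} q_j into 3q, so 189 = 5q and q = 37.8.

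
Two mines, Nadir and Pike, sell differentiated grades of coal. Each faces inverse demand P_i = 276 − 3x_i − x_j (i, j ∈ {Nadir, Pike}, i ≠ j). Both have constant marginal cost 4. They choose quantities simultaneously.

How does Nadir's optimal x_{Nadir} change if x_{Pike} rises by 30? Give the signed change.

Mine Nadir's profit: π = x_{Nadir}(276 − 3x_{Nadir} − x_{Pike}) − 4x_{Nadir}.
∂π/∂x_{Nadir} = 272 − 6x_{Nadir} − x_{Pike} = 0 ⇒ x_{Nadir} = 136/3 − (1/6)x_{Pike}.
The reaction-function slope is −1/6, so a 30-unit rise in x_{Pike} moves x_{Nadir} by −1/6 × 30 = −5. Nadir's best response falls — the actions are strategic substitutes.

-5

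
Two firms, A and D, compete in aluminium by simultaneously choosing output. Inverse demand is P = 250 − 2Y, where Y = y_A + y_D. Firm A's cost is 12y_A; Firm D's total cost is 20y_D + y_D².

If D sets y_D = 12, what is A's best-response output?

Firm A's profit: π = y_A(250 − 2(y_A + y_D)) − 12y_A.
∂π/∂y_A = 238 − 4y_A − 2y_D = 0, so y_A = 59.5 − 0.5y_D.
At y_D = 12: y_A = 59.5 − 0.5·12 = 53.5.

53.5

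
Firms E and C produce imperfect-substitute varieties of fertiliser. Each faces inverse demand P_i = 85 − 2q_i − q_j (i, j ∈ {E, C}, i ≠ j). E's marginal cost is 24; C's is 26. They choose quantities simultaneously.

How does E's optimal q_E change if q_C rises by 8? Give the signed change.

Firm E's profit: π = q_E(85 − 2q_E − q_C) − 24q_E.
∂π/∂q_E = 61 − 4q_E − q_C = 0 ⇒ q_E = 15.25 − 0.25q_C.
The reaction-function slope is −0.25, so an 8-unit rise in q_C moves q_E by −0.25 × 8 = −2. E's best response falls — the actions are strategic substitutes.

-2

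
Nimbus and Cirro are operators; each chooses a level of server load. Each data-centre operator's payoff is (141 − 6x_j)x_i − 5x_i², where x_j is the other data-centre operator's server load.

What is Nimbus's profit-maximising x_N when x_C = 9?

Nimbus's payoff is (141 − 6x_C)x_N − 5x_N².
∂π/∂x_N = 141 − 6x_C − 10x_N = 0, so x_N = 14.1 − 0.6x_C.
At x_C = 9: x_N = 14.1 − 0.6·9 = 8.7.

8.7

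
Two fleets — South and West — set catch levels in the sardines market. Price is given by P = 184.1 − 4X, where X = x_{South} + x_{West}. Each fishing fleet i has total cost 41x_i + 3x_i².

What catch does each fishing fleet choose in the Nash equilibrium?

7.95

Fishing fleet South's profit: π = x_{South}(184.1 − 4(x_{South} + x_{West})) − 41x_{South} − 3x_{South}².
∂π/∂x_{South} = 143.1 − 14x_{South} − 4x_{West} = 0, so x_{South} = 1431/140 − (2/7)x_{West}.
The game is symmetric, so in equilibrium x_{West} = x_{South}: the reaction function gives (9/7)x_{South} = 1431/140, hence x_{South} = 7.95.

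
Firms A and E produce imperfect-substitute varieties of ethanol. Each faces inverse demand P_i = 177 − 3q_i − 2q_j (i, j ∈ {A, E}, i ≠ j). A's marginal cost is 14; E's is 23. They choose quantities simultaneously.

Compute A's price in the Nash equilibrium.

76.8125

Firm A's profit: π = q_A(177 − 3q_A − 2q_E) − 14q_A.
∂π/∂q_A = 163 − 6q_A − 2q_E = 0 ⇒ q_A = 163/6 − (1/3)q_E.
Similarly q_E = 77/3 − (1/3)q_A.
Solving the two reaction functions simultaneously: (1 − (−1/3)(−1/3))q_A = 163/6 − (1/3)·(77/3), so (8/9)q_A = 335/18 and q_A = 20.9375.
Then q_E = 77/3 − (1/3)·20.9375 = 18.6875.
P_A = 177 − 3·20.9375 − 2·18.6875 = 76.8125.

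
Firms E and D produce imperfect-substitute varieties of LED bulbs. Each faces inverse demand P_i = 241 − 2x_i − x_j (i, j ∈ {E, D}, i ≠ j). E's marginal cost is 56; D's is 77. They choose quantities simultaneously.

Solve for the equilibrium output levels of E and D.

38.4, 31.4

Firm E's profit: π = x_E(241 − 2x_E − x_D) − 56x_E.
∂π/∂x_E = 185 − 4x_E − x_D = 0 ⇒ x_E = 46.25 − 0.25x_D.
Similarly x_D = 41 − 0.25x_E.
Substituting the second reaction function into the first: x_E = 46.25 − 0.25(41 − 0.25x_E), which gives 0.9375x_E = 36 ⇒ x_E = 38.4.
Then x_D = 41 − 0.25·38.4 = 31.4.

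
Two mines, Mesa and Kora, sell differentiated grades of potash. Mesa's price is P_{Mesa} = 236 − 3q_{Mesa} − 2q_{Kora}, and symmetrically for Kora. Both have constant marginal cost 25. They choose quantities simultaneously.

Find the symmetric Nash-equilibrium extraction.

Mine Mesa's profit: π = q_{Mesa}(236 − 3q_{Mesa} − 2q_{Kora}) − 25q_{Mesa}.
∂π/∂q_{Mesa} = 211 − 6q_{Mesa} − 2q_{Kora} = 0 ⇒ q_{Mesa} = 211/6 − (1/3)q_{Kora}.
Setting q_{Mesa} = q_{Kora} in the reaction function: q_{Mesa} = 211/6 − (1/3)q_{Mesa}, so q_{Mesa} = (211/6) / (4/3) = 26.375.

26.375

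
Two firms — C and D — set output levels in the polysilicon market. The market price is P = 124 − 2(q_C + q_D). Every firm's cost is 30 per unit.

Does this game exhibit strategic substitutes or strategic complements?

strategic substitutes

Firm C's profit: π = q_C(124 − 2(q_C + q_D)) − 30q_C.
∂π/∂q_C = 94 − 4q_C − 2q_D = 0, so q_C = 23.5 − 0.5q_D.
The best-response slope dq_C/dq_D = −0.5 < 0: the reaction function is downward-sloping, so the choices are strategic substitutes.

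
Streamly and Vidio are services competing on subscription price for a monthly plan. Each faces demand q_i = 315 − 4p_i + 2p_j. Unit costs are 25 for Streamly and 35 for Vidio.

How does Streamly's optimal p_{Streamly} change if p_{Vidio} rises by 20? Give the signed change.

5

Streamly's profit: π = (p_{Streamly} − 25)(315 − 4p_{Streamly} + 2p_{Vidio}).
∂π/∂p_{Streamly} = 415 − 8p_{Streamly} + 2p_{Vidio} = 0 ⇒ p_{Streamly} = 51.875 + 0.25p_{Vidio}.
The reaction-function slope is 0.25, so a 20-unit rise in p_{Vidio} moves p_{Streamly} by 0.25 × 20 = 5. Streamly's best response rises — the actions are strategic complements.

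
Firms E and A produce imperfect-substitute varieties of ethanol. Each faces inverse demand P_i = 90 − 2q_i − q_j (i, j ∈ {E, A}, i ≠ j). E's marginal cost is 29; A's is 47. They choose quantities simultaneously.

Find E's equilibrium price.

55.8

Firm E's profit: π = q_E(90 − 2q_E − q_A) − 29q_E.
∂π/∂q_E = 61 − 4q_E − q_A = 0 ⇒ q_E = 15.25 − 0.25q_A.
Similarly q_A = 10.75 − 0.25q_E.
Solving the two reaction functions simultaneously: (1 − (−0.25)(−0.25))q_E = 15.25 − 0.25·10.75, so 0.9375q_E = 12.5625 and q_E = 13.4.
Then q_A = 10.75 − 0.25·13.4 = 7.4.
P_E = 90 − 2·13.4 − 7.4 = 55.8.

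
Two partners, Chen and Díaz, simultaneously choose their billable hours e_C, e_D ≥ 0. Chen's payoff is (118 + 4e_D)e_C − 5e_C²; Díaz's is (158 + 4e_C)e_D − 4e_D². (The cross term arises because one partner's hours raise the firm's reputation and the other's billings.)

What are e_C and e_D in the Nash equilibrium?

Expanding Chen's payoff: 118e_C + 4e_De_C − 5e_C².
∂π/∂e_C = 118 + 4e_D − 10e_C = 0, so e_C = 11.8 + 0.4e_D.
Likewise for Díaz: e_D = 19.75 + 0.5e_C.
Substituting the second reaction function into the first: e_C = 11.8 + 0.4(19.75 + 0.5e_C), which gives 0.8e_C = 19.7 ⇒ e_C = 24.625.
Then e_D = 19.75 + 0.5·24.625 = 32.0625.

24.625, 32.0625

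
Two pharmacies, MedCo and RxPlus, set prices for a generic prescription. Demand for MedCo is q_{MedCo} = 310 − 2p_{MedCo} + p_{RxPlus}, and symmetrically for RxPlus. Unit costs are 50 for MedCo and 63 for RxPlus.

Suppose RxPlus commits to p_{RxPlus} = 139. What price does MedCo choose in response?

137.25

MedCo's profit: π = (p_{MedCo} − 50)(310 − 2p_{MedCo} + p_{RxPlus}).
∂π/∂p_{MedCo} = 410 − 4p_{MedCo} + p_{RxPlus} = 0 ⇒ p_{MedCo} = 102.5 + 0.25p_{RxPlus}.
At p_{RxPlus} = 139: p_{MedCo} = 102.5 + 0.25·139 = 137.25.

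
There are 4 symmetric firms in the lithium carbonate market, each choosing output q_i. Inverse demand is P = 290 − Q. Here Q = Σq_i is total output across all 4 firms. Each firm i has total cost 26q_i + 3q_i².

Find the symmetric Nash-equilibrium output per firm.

24

A representative firm's profit is π_i = q_i(290 − Q) − 26q_i − 3q_i², with Q = q_i + Σ_{j≠i} q_j.
First-order condition: 264 − 8q_i − Σ_{j≠i} q_j = 0.
Imposing symmetry (q_j = q for all j) turns Σ_{j≠i} q_j into 3q, so 264 = 11q and q = 24.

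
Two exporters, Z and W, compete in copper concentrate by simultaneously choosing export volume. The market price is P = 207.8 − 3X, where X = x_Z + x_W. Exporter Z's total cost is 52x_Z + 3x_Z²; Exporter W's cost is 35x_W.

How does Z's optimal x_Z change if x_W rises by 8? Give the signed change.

-2

Exporter Z's profit: π = x_Z(207.8 − 3(x_Z + x_W)) − 52x_Z − 3x_Z².
∂π/∂x_Z = 155.8 − 12x_Z − 3x_W = 0, so x_Z = 779/60 − 0.25x_W.
The reaction-function slope is −0.25, so an 8-unit rise in x_W moves x_Z by −0.25 × 8 = −2. Z's best response falls — the actions are strategic substitutes.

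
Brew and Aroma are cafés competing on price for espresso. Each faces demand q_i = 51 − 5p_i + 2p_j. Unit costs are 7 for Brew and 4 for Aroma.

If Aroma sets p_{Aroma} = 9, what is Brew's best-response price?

Brew's profit: π = (p_{Brew} − 7)(51 − 5p_{Brew} + 2p_{Aroma}).
∂π/∂p_{Brew} = 86 − 10p_{Brew} + 2p_{Aroma} = 0 ⇒ p_{Brew} = 8.6 + 0.2p_{Aroma}.
At p_{Aroma} = 9: p_{Brew} = 8.6 + 0.2·9 = 10.4.

10.4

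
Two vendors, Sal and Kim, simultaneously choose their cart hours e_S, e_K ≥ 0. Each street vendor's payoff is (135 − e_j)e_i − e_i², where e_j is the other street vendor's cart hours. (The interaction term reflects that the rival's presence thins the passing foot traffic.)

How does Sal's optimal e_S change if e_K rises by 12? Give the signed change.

Sal's payoff is (135 − e_K)e_S − e_S².
∂π/∂e_S = 135 − e_K − 2e_S = 0, so e_S = 67.5 − 0.5e_K.
The reaction-function slope is −0.5, so a 12-unit rise in e_K moves e_S by −0.5 × 12 = −6. Sal's best response falls — the actions are strategic substitutes.

-6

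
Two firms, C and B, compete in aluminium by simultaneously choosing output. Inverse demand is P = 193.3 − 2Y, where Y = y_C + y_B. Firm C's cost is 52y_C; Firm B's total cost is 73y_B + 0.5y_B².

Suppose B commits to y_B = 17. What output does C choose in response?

26.825

Firm C's profit: π = y_C(193.3 − 2(y_C + y_B)) − 52y_C.
∂π/∂y_C = 141.3 − 4y_C − 2y_B = 0, so y_C = 35.325 − 0.5y_B.
At y_B = 17: y_C = 35.325 − 0.5·17 = 26.825.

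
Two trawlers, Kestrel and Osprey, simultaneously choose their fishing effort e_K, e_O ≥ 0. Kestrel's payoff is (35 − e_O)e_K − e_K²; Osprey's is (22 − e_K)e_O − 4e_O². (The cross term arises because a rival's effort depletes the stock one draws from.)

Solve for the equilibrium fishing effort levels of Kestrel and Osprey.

Expanding Kestrel's payoff: 35e_K − e_Oe_K − e_K².
∂π/∂e_K = 35 − e_O − 2e_K = 0, so e_K = 17.5 − 0.5e_O.
Likewise for Osprey: e_O = 2.75 − 0.125e_K.
Substituting the second reaction function into the first: e_K = 17.5 − 0.5(2.75 − 0.125e_K), which gives 0.9375e_K = 16.125 ⇒ e_K = 17.2.
Then e_O = 2.75 − 0.125·17.2 = 0.6.

17.2, 0.6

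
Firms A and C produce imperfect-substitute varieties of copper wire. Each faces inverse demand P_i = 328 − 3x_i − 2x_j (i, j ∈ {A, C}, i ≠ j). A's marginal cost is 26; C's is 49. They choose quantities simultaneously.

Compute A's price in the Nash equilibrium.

143.5625

Firm A's profit: π = x_A(328 − 3x_A − 2x_C) − 26x_A.
∂π/∂x_A = 302 − 6x_A − 2x_C = 0 ⇒ x_A = 151/3 − (1/3)x_C.
Similarly x_C = 46.5 − (1/3)x_A.
Substituting the second reaction function into the first: x_A = 151/3 − (1/3)(46.5 − (1/3)x_A), which gives (8/9)x_A = 209/6 ⇒ x_A = 39.1875.
Then x_C = 46.5 − (1/3)·39.1875 = 33.4375.
P_A = 328 − 3·39.1875 − 2·33.4375 = 143.5625.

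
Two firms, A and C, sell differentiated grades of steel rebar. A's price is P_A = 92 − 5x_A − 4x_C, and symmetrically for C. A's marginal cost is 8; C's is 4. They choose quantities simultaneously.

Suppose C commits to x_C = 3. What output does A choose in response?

Firm A's profit: π = x_A(92 − 5x_A − 4x_C) − 8x_A.
∂π/∂x_A = 84 − 10x_A − 4x_C = 0 ⇒ x_A = 8.4 − 0.4x_C.
At x_C = 3: x_A = 8.4 − 0.4·3 = 7.2.

7.2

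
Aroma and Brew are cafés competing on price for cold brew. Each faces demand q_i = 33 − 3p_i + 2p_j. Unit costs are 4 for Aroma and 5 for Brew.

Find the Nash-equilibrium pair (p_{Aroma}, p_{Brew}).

11.4375, 11.8125

Aroma's profit: π = (p_{Aroma} − 4)(33 − 3p_{Aroma} + 2p_{Brew}).
∂π/∂p_{Aroma} = 45 − 6p_{Aroma} + 2p_{Brew} = 0 ⇒ p_{Aroma} = 7.5 + (1/3)p_{Brew}.
Similarly p_{Brew} = 8 + (1/3)p_{Aroma}.
Solving the two reaction functions simultaneously: (1 − (1/3)(1/3))p_{Aroma} = 7.5 + (1/3)·8, so (8/9)p_{Aroma} = 61/6 and p_{Aroma} = 11.4375.
Then p_{Brew} = 8 + (1/3)·11.4375 = 11.8125.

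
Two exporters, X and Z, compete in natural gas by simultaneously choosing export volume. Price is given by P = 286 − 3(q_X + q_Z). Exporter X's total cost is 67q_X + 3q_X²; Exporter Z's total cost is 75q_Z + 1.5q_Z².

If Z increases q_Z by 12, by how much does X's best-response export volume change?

Exporter X's profit: π = q_X(286 − 3(q_X + q_Z)) − 67q_X − 3q_X².
∂π/∂q_X = 219 − 12q_X − 3q_Z = 0, so q_X = 18.25 − 0.25q_Z.
The reaction-function slope is −0.25, so a 12-unit rise in q_Z moves q_X by −0.25 × 12 = −3. X's best response falls — the actions are strategic substitutes.

-3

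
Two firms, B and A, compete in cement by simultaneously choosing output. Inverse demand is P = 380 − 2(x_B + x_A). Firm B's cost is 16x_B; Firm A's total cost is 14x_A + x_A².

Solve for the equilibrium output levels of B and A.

72.6, 36.8

Firm B's profit: π = x_B(380 − 2(x_B + x_A)) − 16x_B.
∂π/∂x_B = 364 − 4x_B − 2x_A = 0, so x_B = 91 − 0.5x_A.
For A: ∂π/∂x_A = 366 − 6x_A − 2x_B = 0 ⇒ x_A = 61 − (1/3)x_B.
Plugging x_A into B's best response: x_B = 91 − 0.5(61 − (1/3)x_B) ⇒ (5/6)x_B = 60.5, so x_B = 72.6.
Then x_A = 61 − (1/3)·72.6 = 36.8.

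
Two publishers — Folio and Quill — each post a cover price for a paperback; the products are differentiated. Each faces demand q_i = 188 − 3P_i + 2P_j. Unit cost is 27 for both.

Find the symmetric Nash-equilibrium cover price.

Folio's profit: π = (P_{Folio} − 27)(188 − 3P_{Folio} + 2P_{Quill}).
∂π/∂P_{Folio} = 269 − 6P_{Folio} + 2P_{Quill} = 0 ⇒ P_{Folio} = 269/6 + (1/3)P_{Quill}.
By symmetry P_{Quill} = P_{Folio}; substituting into the reaction function, (2/3)P_{Folio} = 269/6 and P_{Folio} = 67.25.

67.25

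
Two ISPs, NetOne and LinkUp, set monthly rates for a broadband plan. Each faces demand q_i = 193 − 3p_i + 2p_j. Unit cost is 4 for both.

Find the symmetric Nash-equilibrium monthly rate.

51.25

NetOne's profit: π = (p_{NetOne} − 4)(193 − 3p_{NetOne} + 2p_{LinkUp}).
∂π/∂p_{NetOne} = 205 − 6p_{NetOne} + 2p_{LinkUp} = 0 ⇒ p_{NetOne} = 205/6 + (1/3)p_{LinkUp}.
Setting p_{NetOne} = p_{LinkUp} in the reaction function: p_{NetOne} = 205/6 + (1/3)p_{NetOne}, so p_{NetOne} = (205/6) / (2/3) = 51.25.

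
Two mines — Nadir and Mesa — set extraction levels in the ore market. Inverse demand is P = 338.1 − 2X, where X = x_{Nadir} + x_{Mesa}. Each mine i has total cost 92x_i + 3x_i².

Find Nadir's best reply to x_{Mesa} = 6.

Mine Nadir's profit: π = x_{Nadir}(338.1 − 2(x_{Nadir} + x_{Mesa})) − 92x_{Nadir} − 3x_{Nadir}².
∂π/∂x_{Nadir} = 246.1 − 10x_{Nadir} − 2x_{Mesa} = 0, so x_{Nadir} = 24.61 − 0.2x_{Mesa}.
At x_{Mesa} = 6: x_{Nadir} = 24.61 − 0.2·6 = 23.41.

23.41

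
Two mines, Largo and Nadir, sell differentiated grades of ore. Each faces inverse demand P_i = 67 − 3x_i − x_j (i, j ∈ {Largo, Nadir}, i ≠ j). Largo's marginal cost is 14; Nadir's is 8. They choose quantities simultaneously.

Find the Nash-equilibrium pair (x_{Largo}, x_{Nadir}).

7.4, 8.6

Mine Largo's profit: π = x_{Largo}(67 − 3x_{Largo} − x_{Nadir}) − 14x_{Largo}.
∂π/∂x_{Largo} = 53 − 6x_{Largo} − x_{Nadir} = 0 ⇒ x_{Largo} = 53/6 − (1/6)x_{Nadir}.
Similarly x_{Nadir} = 59/6 − (1/6)x_{Largo}.
Plugging x_{Nadir} into Largo's best response: x_{Largo} = 53/6 − (1/6)(59/6 − (1/6)x_{Largo}) ⇒ (35/36)x_{Largo} = 259/36, so x_{Largo} = 7.4.
Then x_{Nadir} = 59/6 − (1/6)·7.4 = 8.6.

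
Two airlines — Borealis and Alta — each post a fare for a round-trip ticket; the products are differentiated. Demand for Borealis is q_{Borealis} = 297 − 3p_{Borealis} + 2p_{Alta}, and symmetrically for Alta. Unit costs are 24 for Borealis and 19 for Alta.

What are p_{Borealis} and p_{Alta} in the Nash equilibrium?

91.3125, 89.4375

Borealis's profit: π = (p_{Borealis} − 24)(297 − 3p_{Borealis} + 2p_{Alta}).
∂π/∂p_{Borealis} = 369 − 6p_{Borealis} + 2p_{Alta} = 0 ⇒ p_{Borealis} = 61.5 + (1/3)p_{Alta}.
Similarly p_{Alta} = 59 + (1/3)p_{Borealis}.
Plugging p_{Alta} into Borealis's best response: p_{Borealis} = 61.5 + (1/3)(59 + (1/3)p_{Borealis}) ⇒ (8/9)p_{Borealis} = 487/6, so p_{Borealis} = 91.3125.
Then p_{Alta} = 59 + (1/3)·91.3125 = 89.4375.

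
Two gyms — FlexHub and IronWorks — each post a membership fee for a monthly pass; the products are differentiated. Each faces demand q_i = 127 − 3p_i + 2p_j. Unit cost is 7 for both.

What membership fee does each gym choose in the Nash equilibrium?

FlexHub's profit: π = (p_{FlexHub} − 7)(127 − 3p_{FlexHub} + 2p_{IronWorks}).
∂π/∂p_{FlexHub} = 148 − 6p_{FlexHub} + 2p_{IronWorks} = 0 ⇒ p_{FlexHub} = 74/3 + (1/3)p_{IronWorks}.
By symmetry p_{IronWorks} = p_{FlexHub}; substituting into the reaction function, (2/3)p_{FlexHub} = 74/3 and p_{FlexHub} = 37.

37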